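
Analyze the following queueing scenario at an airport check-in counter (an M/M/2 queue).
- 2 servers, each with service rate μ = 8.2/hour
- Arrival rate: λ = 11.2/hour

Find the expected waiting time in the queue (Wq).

Traffic intensity: ρ = λ/(cμ) = 11.2/(2×8.2) = 0.6829
Since ρ = 0.6829 < 1, system is stable.
Offered load a = λ/μ = cρ = 11.2/8.2 = 1.3659
P₀ = [ Σₙ₌₀^1 aⁿ/n! + a^2/(2!(1-ρ)) ]⁻¹
Σ = a^0/0! + a^1/1! = 1.0000 + 1.3659 = 2.3659
a^2/(2!(1-ρ)) = 1.86556/(2 × 0.317073) = 2.9418
P₀ = 1/(2.3659 + 2.9418) = 0.1884
Lq = P₀·a^2·ρ / (2!(1-ρ)²) = 0.18841 × 1.8656 × 0.68293 / (2 × 0.10054) = 1.1938
Wq = Lq/λ = 1.1938/11.2 = 0.1066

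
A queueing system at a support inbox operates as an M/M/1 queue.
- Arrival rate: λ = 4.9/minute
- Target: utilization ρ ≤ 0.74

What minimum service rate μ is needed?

ρ = λ/μ, so μ = λ/ρ
μ ≥ 4.9/0.74 = 6.6216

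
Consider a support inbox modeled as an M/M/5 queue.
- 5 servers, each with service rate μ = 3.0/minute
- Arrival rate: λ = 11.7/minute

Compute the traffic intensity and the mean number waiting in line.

Traffic intensity: ρ = λ/(cμ) = 11.7/(5×3.0) = 0.7800
Since ρ = 0.7800 < 1, system is stable.
Offered load a = λ/μ = cρ = 11.7/3.0 = 3.9000
P₀ = [ Σₙ₌₀^4 aⁿ/n! + a^5/(5!(1-ρ)) ]⁻¹
Σ = a^0/0! + a^1/1! + a^2/2! + a^3/3! + a^4/4! = 1.0000 + 3.9000 + 7.6050 + 9.8865 + 9.6393 = 32.0308
a^5/(5!(1-ρ)) = 902.2420/(120 × 0.2200) = 34.1758
P₀ = 1/(32.0308 + 34.1758) = 0.01510
Lq = P₀·a^5·ρ / (5!(1-ρ)²) = 0.0151042 × 902.2420 × 0.780000 / (120 × 0.0484000) = 1.8302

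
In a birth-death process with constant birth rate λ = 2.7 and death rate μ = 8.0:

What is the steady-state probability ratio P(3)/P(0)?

For constant rates: P(n)/P(0) = (λ/μ)^n
P(3)/P(0) = (2.7/8.0)^3 = 0.3375^3 = 0.03844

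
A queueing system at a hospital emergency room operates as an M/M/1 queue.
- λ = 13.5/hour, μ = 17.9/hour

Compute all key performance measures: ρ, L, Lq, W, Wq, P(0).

Step 1: ρ = λ/μ = 13.5/17.9 = 0.7542
Step 2: L = λ/(μ-λ) = 13.5/4.40 = 3.0682
Step 3: Lq = λ²/(μ(μ-λ)) = 182.25/(17.9×4.40) = 2.3140
Step 4: W = 1/(μ-λ) = 1/4.40 = 0.227273
Step 5: Wq = λ/(μ(μ-λ)) = 13.5/(17.9×4.40) = 0.1714
Step 6: P(0) = 1-ρ = 0.2458
Verify: L = λW = 13.5×0.227273 = 3.0682 ✔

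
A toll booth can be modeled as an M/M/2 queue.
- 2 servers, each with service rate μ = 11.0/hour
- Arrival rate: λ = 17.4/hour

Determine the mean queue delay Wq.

Traffic intensity: ρ = λ/(cμ) = 17.4/(2×11.0) = 0.7909
Since ρ = 0.7909 < 1, system is stable.
Offered load a = λ/μ = cρ = 17.4/11.0 = 1.5818
P₀ = [ Σₙ₌₀^1 aⁿ/n! + a^2/(2!(1-ρ)) ]⁻¹
Σ = a^0/0! + a^1/1! = 1.0000 + 1.5818 = 2.5818
a^2/(2!(1-ρ)) = 2.50215/(2 × 0.209091) = 5.9834
P₀ = 1/(2.5818 + 5.9834) = 0.1168
Lq = P₀·a^2·ρ / (2!(1-ρ)²) = 0.116751 × 2.50215 × 0.790909 / (2 × 0.0437190) = 2.6424
Wq = Lq/λ = 2.6424/17.4 = 0.1519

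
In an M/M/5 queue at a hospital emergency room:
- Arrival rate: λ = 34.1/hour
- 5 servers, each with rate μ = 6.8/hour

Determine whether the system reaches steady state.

Stability requires ρ = λ/(cμ) < 1
ρ = 34.1/(5 × 6.8) = 34.1/34.00 = 1.0029
Since 1.0029 ≥ 1, the system is UNSTABLE.
Need c > λ/μ = 34.1/6.8 = 5.01.
Minimum servers needed: c = 6.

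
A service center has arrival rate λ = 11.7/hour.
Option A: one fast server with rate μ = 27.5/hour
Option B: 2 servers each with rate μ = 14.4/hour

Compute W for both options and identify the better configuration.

Option A: single server μ = 27.5 (M/M/1)
  ρ_A = 11.7/27.5 = 0.4255
  W_A = 1/(μ-λ) = 1/(27.5-11.7) = 1/15.80 = 0.06329

Option B: 2 servers μ = 14.4 (M/M/2)
  ρ_B = λ/(cμ) = 11.7/(2×14.4) = 0.4062
  Offered load a = λ/μ = cρ = 11.7/14.4 = 0.8125
  P₀ = [ Σₙ₌₀^1 aⁿ/n! + a^2/(2!(1-ρ)) ]⁻¹
  Σ = a^0/0! + a^1/1! = 1.0000 + 0.8125 = 1.8125
  a^2/(2!(1-ρ)) = 0.6602/(2 × 0.5938) = 0.5559
  P₀ = 1/(1.8125 + 0.5559) = 0.4222
  Lq = P₀·a^2·ρ / (2!(1-ρ)²) = 0.4222 × 0.6602 × 0.4062 / (2 × 0.3525) = 0.1606
  Wq_B = Lq/λ = 0.1606/11.7 = 0.01373
  W_B = Wq_B + 1/μ = 0.01373 + 0.06944 = 0.08317

Since W_A = 0.06329 < W_B = 0.08317, Option A (single fast server) has the shorter time in system.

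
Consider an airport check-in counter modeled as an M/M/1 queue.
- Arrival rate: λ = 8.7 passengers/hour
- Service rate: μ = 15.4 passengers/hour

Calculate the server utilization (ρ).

Server utilization: ρ = λ/μ
ρ = 8.7/15.4 = 0.5649
The server is busy 56.49% of the time.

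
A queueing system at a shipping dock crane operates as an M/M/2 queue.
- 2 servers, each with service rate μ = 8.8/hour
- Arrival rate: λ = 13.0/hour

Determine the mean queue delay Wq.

Traffic intensity: ρ = λ/(cμ) = 13.0/(2×8.8) = 0.7386
Since ρ = 0.7386 < 1, system is stable.
Offered load a = λ/μ = cρ = 13.0/8.8 = 1.4773
P₀ = [ Σₙ₌₀^1 aⁿ/n! + a^2/(2!(1-ρ)) ]⁻¹
Σ = a^0/0! + a^1/1! = 1.0000 + 1.4773 = 2.4773
a^2/(2!(1-ρ)) = 2.1823/(2 × 0.26136) = 4.1749
P₀ = 1/(2.4773 + 4.1749) = 0.1503
Lq = P₀·a^2·ρ / (2!(1-ρ)²) = 0.15033 × 2.1823 × 0.73864 / (2 × 0.068311) = 1.7737
Wq = Lq/λ = 1.7737/13.0 = 0.1364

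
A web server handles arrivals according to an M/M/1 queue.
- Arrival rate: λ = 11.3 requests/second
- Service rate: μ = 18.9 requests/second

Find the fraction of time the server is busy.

Server utilization: ρ = λ/μ
ρ = 11.3/18.9 = 0.5979
The server is busy 59.79% of the time.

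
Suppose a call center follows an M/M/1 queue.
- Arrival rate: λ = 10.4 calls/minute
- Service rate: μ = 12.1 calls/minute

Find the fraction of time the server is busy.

Server utilization: ρ = λ/μ
ρ = 10.4/12.1 = 0.8595
The server is busy 85.95% of the time.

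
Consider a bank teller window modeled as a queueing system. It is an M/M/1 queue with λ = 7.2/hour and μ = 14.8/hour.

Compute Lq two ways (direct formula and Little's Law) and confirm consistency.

Method 1 (direct): Lq = λ²/(μ(μ-λ)) = 51.84/(14.8 × 7.60) = 0.4609

Method 2 (Little's Law):
W = 1/(μ-λ) = 1/7.60 = 0.13158
Wq = W - 1/μ = 0.13158 - 0.067568 = 0.06401
Lq = λWq = 7.2 × 0.06401 = 0.4609 ✔ (matches Method 1)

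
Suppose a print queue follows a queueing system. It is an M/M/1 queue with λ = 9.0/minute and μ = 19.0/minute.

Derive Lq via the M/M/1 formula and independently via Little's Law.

Method 1 (direct): Lq = λ²/(μ(μ-λ)) = 81.00/(19.0 × 10.00) = 0.4263

Method 2 (Little's Law):
W = 1/(μ-λ) = 1/10.00 = 0.1000
Wq = W - 1/μ = 0.1000 - 0.05263 = 0.04737
Lq = λWq = 9.0 × 0.04737 = 0.4263 ✔ (matches Method 1)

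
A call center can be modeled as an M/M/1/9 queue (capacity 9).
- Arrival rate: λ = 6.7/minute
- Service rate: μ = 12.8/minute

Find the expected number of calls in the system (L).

ρ = λ/μ = 6.7/12.8 = 0.52344
P₀ = (1-ρ)/(1-ρ^(K+1)) = (1-0.52344)/(1-0.52344^10) = 0.4766/0.9985 = 0.4773
P_K = P₀×ρ^K = 0.4773 × 0.52344^9 = 0.4773 × 0.002950 = 0.001408
L = ρ[1 - (K+1)ρ^K + Kρ^(K+1)] / [(1-ρ)(1-ρ^(K+1))]
L = 0.52344 × (1 - 10×0.002950 + 9×0.001544) / ((1 - 0.52344) × (1 - 0.001544)) = 1.0829 calls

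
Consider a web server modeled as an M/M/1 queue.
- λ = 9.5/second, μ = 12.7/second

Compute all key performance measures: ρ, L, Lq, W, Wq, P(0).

Step 1: ρ = λ/μ = 9.5/12.7 = 0.7480
Step 2: L = λ/(μ-λ) = 9.5/3.20 = 2.9688
Step 3: Lq = λ²/(μ(μ-λ)) = 90.25/(12.7×3.20) = 2.2207
Step 4: W = 1/(μ-λ) = 1/3.20 = 0.3125
Step 5: Wq = λ/(μ(μ-λ)) = 9.5/(12.7×3.20) = 0.2338
Step 6: P(0) = 1-ρ = 0.2520
Verify: L = λW = 9.5×0.3125 = 2.9688 ✔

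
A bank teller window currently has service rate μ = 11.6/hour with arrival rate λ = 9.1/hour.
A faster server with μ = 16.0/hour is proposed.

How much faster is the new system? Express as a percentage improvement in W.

System 1: ρ₁ = 9.1/11.6 = 0.7845, W₁ = 1/(11.6-9.1) = 0.4000
System 2: ρ₂ = 9.1/16.0 = 0.5687, W₂ = 1/(16.0-9.1) = 0.1449
Improvement: (W₁-W₂)/W₁ = (0.4000-0.1449)/0.4000 = 63.77%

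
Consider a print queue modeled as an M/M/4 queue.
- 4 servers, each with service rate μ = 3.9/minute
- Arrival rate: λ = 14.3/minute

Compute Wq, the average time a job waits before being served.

Traffic intensity: ρ = λ/(cμ) = 14.3/(4×3.9) = 0.9167
Since ρ = 0.9167 < 1, system is stable.
Offered load a = λ/μ = cρ = 14.3/3.9 = 3.6667
P₀ = [ Σₙ₌₀^3 aⁿ/n! + a^4/(4!(1-ρ)) ]⁻¹
Σ = a^0/0! + a^1/1! + a^2/2! + a^3/3! = 1.0000 + 3.6667 + 6.7222 + 8.2160 = 19.6049
a^4/(4!(1-ρ)) = 180.75309/(24 × 0.083333333) = 90.3765
P₀ = 1/(19.6049 + 90.3765) = 0.009092
Lq = P₀·a^4·ρ / (4!(1-ρ)²) = 0.0090924 × 180.7531 × 0.91667 / (24 × 0.0069444) = 9.0392
Wq = Lq/λ = 9.0392/14.3 = 0.6321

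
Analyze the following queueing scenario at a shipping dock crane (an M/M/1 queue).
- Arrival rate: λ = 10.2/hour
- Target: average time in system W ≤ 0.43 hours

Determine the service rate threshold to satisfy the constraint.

For M/M/1: W = 1/(μ-λ)
Need W ≤ 0.43, so 1/(μ-λ) ≤ 0.43
μ - λ ≥ 1/0.43 = 2.3256
μ ≥ 10.2 + 2.3256 = 12.5256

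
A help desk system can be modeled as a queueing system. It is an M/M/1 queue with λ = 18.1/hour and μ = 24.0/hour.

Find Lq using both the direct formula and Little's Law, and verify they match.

Method 1 (direct): Lq = λ²/(μ(μ-λ)) = 327.61/(24.0 × 5.90) = 2.3136

Method 2 (Little's Law):
W = 1/(μ-λ) = 1/5.90 = 0.169492
Wq = W - 1/μ = 0.169492 - 0.0416667 = 0.127825
Lq = λWq = 18.1 × 0.127825 = 2.3136 ✔ (matches Method 1)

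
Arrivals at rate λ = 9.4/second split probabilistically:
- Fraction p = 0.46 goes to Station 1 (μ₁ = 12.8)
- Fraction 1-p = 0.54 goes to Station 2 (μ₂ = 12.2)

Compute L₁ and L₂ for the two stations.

Effective rates: λ₁ = 9.4×0.46 = 4.324, λ₂ = 9.4×0.54 = 5.076
Station 1: ρ₁ = 4.324/12.8 = 0.3378, L₁ = ρ₁/(1-ρ₁) = 0.3378/(1-0.3378) = 0.5101
Station 2: ρ₂ = 5.076/12.2 = 0.41607, L₂ = ρ₂/(1-ρ₂) = 0.41607/(1-0.41607) = 0.7125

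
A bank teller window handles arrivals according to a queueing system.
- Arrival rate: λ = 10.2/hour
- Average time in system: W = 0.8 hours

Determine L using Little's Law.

Little's Law: L = λW
L = 10.2 × 0.8 = 8.1600 transactions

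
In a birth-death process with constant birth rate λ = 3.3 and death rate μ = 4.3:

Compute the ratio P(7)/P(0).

For constant rates: P(n)/P(0) = (λ/μ)^n
P(7)/P(0) = (3.3/4.3)^7 = 0.76744^7 = 0.1568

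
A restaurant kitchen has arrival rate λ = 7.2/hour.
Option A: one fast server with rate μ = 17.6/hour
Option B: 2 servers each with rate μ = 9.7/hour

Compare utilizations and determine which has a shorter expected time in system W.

Option A: single server μ = 17.6 (M/M/1)
  ρ_A = 7.2/17.6 = 0.4091
  W_A = 1/(μ-λ) = 1/(17.6-7.2) = 1/10.40 = 0.09615

Option B: 2 servers μ = 9.7 (M/M/2)
  ρ_B = λ/(cμ) = 7.2/(2×9.7) = 0.3711
  Offered load a = λ/μ = cρ = 7.2/9.7 = 0.7423
  P₀ = [ Σₙ₌₀^1 aⁿ/n! + a^2/(2!(1-ρ)) ]⁻¹
  Σ = a^0/0! + a^1/1! = 1.0000 + 0.7423 = 1.7423
  a^2/(2!(1-ρ)) = 0.5510/(2 × 0.6289) = 0.4381
  P₀ = 1/(1.7423 + 0.4381) = 0.4586
  Lq = P₀·a^2·ρ / (2!(1-ρ)²) = 0.45865 × 0.55096 × 0.37113 / (2 × 0.39547) = 0.1186
  Wq_B = Lq/λ = 0.1186/7.2 = 0.01647
  W_B = Wq_B + 1/μ = 0.01647 + 0.1031 = 0.1196

Since W_A = 0.09615 < W_B = 0.1196, Option A (single fast server) has the shorter time in system.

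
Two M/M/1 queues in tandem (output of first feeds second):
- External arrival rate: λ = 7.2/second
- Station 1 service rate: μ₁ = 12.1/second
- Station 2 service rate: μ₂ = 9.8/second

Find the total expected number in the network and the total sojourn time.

By Jackson's theorem, each station behaves as independent M/M/1.
Station 1: ρ₁ = 7.2/12.1 = 0.5950, L₁ = ρ₁/(1-ρ₁) = λ/(μ₁-λ) = 7.2/4.90 = 1.4694
Station 2: ρ₂ = 7.2/9.8 = 0.7347, L₂ = ρ₂/(1-ρ₂) = λ/(μ₂-λ) = 7.2/2.60 = 2.7692
Total: L = L₁ + L₂ = 1.4694 + 2.7692 = 4.2386
W = L/λ = 4.2386/7.2 = 0.5887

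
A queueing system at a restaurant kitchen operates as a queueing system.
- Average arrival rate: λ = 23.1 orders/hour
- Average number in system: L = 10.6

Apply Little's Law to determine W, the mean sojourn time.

Little's Law: L = λW, so W = L/λ
W = 10.6/23.1 = 0.4589 hours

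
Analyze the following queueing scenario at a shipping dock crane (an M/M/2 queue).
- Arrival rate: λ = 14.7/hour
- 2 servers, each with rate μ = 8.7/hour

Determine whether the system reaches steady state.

Stability requires ρ = λ/(cμ) < 1
ρ = 14.7/(2 × 8.7) = 14.7/17.40 = 0.8448
Since 0.8448 < 1, the system is STABLE.
The servers are busy 84.48% of the time.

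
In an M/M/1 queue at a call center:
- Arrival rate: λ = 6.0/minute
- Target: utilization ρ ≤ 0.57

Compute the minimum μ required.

ρ = λ/μ, so μ = λ/ρ
μ ≥ 6.0/0.57 = 10.5263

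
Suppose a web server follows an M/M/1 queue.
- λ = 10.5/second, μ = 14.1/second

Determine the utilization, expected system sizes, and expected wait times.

Step 1: ρ = λ/μ = 10.5/14.1 = 0.7447
Step 2: L = λ/(μ-λ) = 10.5/3.60 = 2.9167
Step 3: Lq = λ²/(μ(μ-λ)) = 110.25/(14.1×3.60) = 2.1720
Step 4: W = 1/(μ-λ) = 1/3.60 = 0.27778
Step 5: Wq = λ/(μ(μ-λ)) = 10.5/(14.1×3.60) = 0.2069
Step 6: P(0) = 1-ρ = 0.2553
Verify: L = λW = 10.5×0.27778 = 2.9167 ✔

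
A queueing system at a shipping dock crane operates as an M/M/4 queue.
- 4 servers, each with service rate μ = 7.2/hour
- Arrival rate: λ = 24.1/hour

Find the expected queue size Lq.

Traffic intensity: ρ = λ/(cμ) = 24.1/(4×7.2) = 0.8368
Since ρ = 0.8368 < 1, system is stable.
Offered load a = λ/μ = cρ = 24.1/7.2 = 3.3472
P₀ = [ Σₙ₌₀^3 aⁿ/n! + a^4/(4!(1-ρ)) ]⁻¹
Σ = a^0/0! + a^1/1! + a^2/2! + a^3/3! = 1.00000 + 3.34722 + 5.60195 + 6.25032 = 16.1995
a^4/(4!(1-ρ)) = 125.5273/(24 × 0.1631944) = 32.0495
P₀ = 1/(16.1995 + 32.0495) = 0.02073
Lq = P₀·a^4·ρ / (4!(1-ρ)²) = 0.0207258 × 125.5273 × 0.836806 / (24 × 0.0266324) = 3.4061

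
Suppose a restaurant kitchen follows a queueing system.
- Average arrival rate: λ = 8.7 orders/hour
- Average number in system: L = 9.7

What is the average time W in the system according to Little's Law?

Little's Law: L = λW, so W = L/λ
W = 9.7/8.7 = 1.1149 hours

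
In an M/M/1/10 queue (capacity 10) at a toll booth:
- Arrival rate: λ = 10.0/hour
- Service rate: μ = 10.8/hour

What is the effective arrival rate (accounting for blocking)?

ρ = λ/μ = 10.0/10.8 = 0.92593
P₀ = (1-ρ)/(1-ρ^(K+1)) = (1-0.92593)/(1-0.92593^11) = 0.07407/0.5711 = 0.1297
P_K = P₀×ρ^K = 0.1297 × 0.92593^10 = 0.1297 × 0.4632 = 0.06008
λ_eff = λ(1-P_K) = 10.0 × (1 - 0.06008) = 10.0 × 0.93992 = 9.3992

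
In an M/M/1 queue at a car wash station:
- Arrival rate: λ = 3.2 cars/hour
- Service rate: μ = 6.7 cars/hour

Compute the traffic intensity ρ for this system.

Server utilization: ρ = λ/μ
ρ = 3.2/6.7 = 0.4776
The server is busy 47.76% of the time.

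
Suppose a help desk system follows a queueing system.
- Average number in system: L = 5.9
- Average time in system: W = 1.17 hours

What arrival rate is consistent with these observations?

Little's Law: L = λW, so λ = L/W
λ = 5.9/1.17 = 5.0427 tickets/hour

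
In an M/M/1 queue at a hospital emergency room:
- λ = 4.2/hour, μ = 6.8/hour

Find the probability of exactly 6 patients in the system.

ρ = λ/μ = 4.2/6.8 = 0.61765
P(n) = (1-ρ)ρⁿ
P(6) = (1-0.61765) × 0.61765^6
P(6) = 0.3823 × 0.05552
P(6) = 0.02123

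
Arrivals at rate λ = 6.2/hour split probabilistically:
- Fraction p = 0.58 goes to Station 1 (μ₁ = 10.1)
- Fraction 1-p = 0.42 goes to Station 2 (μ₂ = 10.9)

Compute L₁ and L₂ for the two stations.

Effective rates: λ₁ = 6.2×0.58 = 3.596, λ₂ = 6.2×0.42 = 2.604
Station 1: ρ₁ = 3.596/10.1 = 0.35604, L₁ = ρ₁/(1-ρ₁) = 0.35604/(1-0.35604) = 0.5529
Station 2: ρ₂ = 2.604/10.9 = 0.2389, L₂ = ρ₂/(1-ρ₂) = 0.2389/(1-0.2389) = 0.3139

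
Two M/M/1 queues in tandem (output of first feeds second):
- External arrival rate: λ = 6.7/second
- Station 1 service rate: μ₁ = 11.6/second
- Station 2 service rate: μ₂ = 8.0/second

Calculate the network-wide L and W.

By Jackson's theorem, each station behaves as independent M/M/1.
Station 1: ρ₁ = 6.7/11.6 = 0.5776, L₁ = ρ₁/(1-ρ₁) = λ/(μ₁-λ) = 6.7/4.90 = 1.36735
Station 2: ρ₂ = 6.7/8.0 = 0.8375, L₂ = ρ₂/(1-ρ₂) = λ/(μ₂-λ) = 6.7/1.30 = 5.15385
Total: L = L₁ + L₂ = 1.36735 + 5.15385 = 6.5212
W = L/λ = 6.5212/6.7 = 0.9733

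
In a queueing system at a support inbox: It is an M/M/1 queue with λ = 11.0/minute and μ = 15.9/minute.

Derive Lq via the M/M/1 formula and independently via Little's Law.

Method 1 (direct): Lq = λ²/(μ(μ-λ)) = 121.00/(15.9 × 4.90) = 1.5531

Method 2 (Little's Law):
W = 1/(μ-λ) = 1/4.90 = 0.20408
Wq = W - 1/μ = 0.20408 - 0.062893 = 0.14119
Lq = λWq = 11.0 × 0.14119 = 1.5531 ✔ (matches Method 1)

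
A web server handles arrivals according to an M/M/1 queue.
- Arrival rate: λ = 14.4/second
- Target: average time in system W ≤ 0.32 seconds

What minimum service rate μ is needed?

For M/M/1: W = 1/(μ-λ)
Need W ≤ 0.32, so 1/(μ-λ) ≤ 0.32
μ - λ ≥ 1/0.32 = 3.1250
μ ≥ 14.4 + 3.1250 = 17.5250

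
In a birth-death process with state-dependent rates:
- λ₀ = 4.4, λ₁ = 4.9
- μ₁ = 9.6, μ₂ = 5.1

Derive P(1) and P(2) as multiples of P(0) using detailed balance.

Balance equations:
State 0: λ₀P₀ = μ₁P₁ → P₁ = (λ₀/μ₁)P₀ = (4.4/9.6)P₀ = 0.4583P₀
State 1: P₂ = (λ₀λ₁)/(μ₁μ₂)P₀ = (4.4×4.9)/(9.6×5.1)P₀ = 0.4404P₀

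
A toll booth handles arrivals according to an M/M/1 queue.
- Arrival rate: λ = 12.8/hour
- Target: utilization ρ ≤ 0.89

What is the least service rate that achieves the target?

ρ = λ/μ, so μ = λ/ρ
μ ≥ 12.8/0.89 = 14.3820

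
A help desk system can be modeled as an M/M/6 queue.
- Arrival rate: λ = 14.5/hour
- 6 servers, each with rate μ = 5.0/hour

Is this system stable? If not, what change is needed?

Stability requires ρ = λ/(cμ) < 1
ρ = 14.5/(6 × 5.0) = 14.5/30.00 = 0.4833
Since 0.4833 < 1, the system is STABLE.
The servers are busy 48.33% of the time.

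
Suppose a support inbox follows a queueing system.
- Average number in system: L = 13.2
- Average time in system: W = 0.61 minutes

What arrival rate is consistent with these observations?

Little's Law: L = λW, so λ = L/W
λ = 13.2/0.61 = 21.6393 emails/minute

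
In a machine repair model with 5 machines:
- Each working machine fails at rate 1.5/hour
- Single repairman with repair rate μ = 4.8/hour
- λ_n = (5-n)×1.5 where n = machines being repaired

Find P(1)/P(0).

P(1)/P(0) = ∏_{i=0}^{1-1} λ_i/μ_{i+1}
= (5-0)×1.5/4.8
= 1.5625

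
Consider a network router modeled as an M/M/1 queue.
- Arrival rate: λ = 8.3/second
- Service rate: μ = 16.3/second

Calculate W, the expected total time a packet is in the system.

First, compute utilization: ρ = λ/μ = 8.3/16.3 = 0.5092
For M/M/1: W = 1/(μ-λ)
W = 1/(16.3-8.3) = 1/8.00
W = 0.1250 seconds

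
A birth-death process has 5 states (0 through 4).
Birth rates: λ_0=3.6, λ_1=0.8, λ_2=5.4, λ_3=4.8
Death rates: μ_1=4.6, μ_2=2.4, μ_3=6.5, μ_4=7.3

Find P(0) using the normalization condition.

Ratios P(n)/P(0) = (λ₀···λₙ₋₁)/(μ₁···μₙ):
P(1)/P(0) = (3.6)/(4.6) = 0.7826
P(2)/P(0) = (3.6×0.8)/(4.6×2.4) = 0.2609
P(3)/P(0) = (3.6×0.8×5.4)/(4.6×2.4×6.5) = 0.2167
P(4)/P(0) = (3.6×0.8×5.4×4.8)/(4.6×2.4×6.5×7.3) = 0.1425

Normalization: ∑ P(n) = 1
P(0) × (1.0000 + 0.7826 + 0.2609 + 0.2167 + 0.1425) = 1
P(0) × 2.4027 = 1
P(0) = 1/2.4027 = 0.4162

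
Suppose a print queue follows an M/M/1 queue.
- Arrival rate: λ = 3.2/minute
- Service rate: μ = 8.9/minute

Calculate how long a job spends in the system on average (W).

First, compute utilization: ρ = λ/μ = 3.2/8.9 = 0.3596
For M/M/1: W = 1/(μ-λ)
W = 1/(8.9-3.2) = 1/5.70
W = 0.1754 minutes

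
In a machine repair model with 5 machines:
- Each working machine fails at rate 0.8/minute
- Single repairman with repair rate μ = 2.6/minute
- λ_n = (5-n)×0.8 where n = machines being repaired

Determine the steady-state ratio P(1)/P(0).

P(1)/P(0) = ∏_{i=0}^{1-1} λ_i/μ_{i+1}
= (5-0)×0.8/2.6
= 1.5385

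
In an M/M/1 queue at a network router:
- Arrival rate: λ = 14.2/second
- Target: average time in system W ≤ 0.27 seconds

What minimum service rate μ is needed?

For M/M/1: W = 1/(μ-λ)
Need W ≤ 0.27, so 1/(μ-λ) ≤ 0.27
μ - λ ≥ 1/0.27 = 3.7037
μ ≥ 14.2 + 3.7037 = 17.9037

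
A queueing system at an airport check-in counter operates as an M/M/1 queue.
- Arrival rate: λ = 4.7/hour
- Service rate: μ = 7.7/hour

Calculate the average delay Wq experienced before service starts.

First, compute utilization: ρ = λ/μ = 4.7/7.7 = 0.6104
For M/M/1: Wq = λ/(μ(μ-λ))
Wq = 4.7/(7.7 × (7.7-4.7))
Wq = 4.7/(7.7 × 3.00)
Wq = 0.2035 hours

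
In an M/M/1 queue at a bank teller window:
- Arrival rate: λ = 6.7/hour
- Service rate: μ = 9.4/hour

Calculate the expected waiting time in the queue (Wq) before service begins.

First, compute utilization: ρ = λ/μ = 6.7/9.4 = 0.7128
For M/M/1: Wq = λ/(μ(μ-λ))
Wq = 6.7/(9.4 × (9.4-6.7))
Wq = 6.7/(9.4 × 2.70)
Wq = 0.2640 hours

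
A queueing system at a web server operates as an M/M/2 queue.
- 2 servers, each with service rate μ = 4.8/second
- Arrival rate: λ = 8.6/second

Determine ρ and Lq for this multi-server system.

Traffic intensity: ρ = λ/(cμ) = 8.6/(2×4.8) = 0.8958
Since ρ = 0.8958 < 1, system is stable.
Offered load a = λ/μ = cρ = 8.6/4.8 = 1.7917
P₀ = [ Σₙ₌₀^1 aⁿ/n! + a^2/(2!(1-ρ)) ]⁻¹
Σ = a^0/0! + a^1/1! = 1.0000 + 1.7917 = 2.7917
a^2/(2!(1-ρ)) = 3.21007/(2 × 0.104167) = 15.4083
P₀ = 1/(2.7917 + 15.4083) = 0.05495
Lq = P₀·a^2·ρ / (2!(1-ρ)²) = 0.0549451 × 3.21007 × 0.895833 / (2 × 0.0108507) = 7.2809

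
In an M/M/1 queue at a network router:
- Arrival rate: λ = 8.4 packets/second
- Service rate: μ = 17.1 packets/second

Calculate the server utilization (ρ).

Server utilization: ρ = λ/μ
ρ = 8.4/17.1 = 0.4912
The server is busy 49.12% of the time.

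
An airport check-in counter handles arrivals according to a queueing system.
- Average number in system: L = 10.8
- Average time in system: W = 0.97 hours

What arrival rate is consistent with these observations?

Little's Law: L = λW, so λ = L/W
λ = 10.8/0.97 = 11.1340 passengers/hour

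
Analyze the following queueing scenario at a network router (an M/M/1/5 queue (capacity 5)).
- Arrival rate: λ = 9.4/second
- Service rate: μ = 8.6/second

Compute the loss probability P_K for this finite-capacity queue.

ρ = λ/μ = 9.4/8.6 = 1.09302
P₀ = (1-ρ)/(1-ρ^(K+1)) = (1-1.09302)/(1-1.09302^6) = -0.09302/-0.7052 = 0.1319
P_K = P₀×ρ^K = 0.1319 × 1.09302^5 = 0.1319 × 1.5601 = 0.2058
Blocking probability = 20.58%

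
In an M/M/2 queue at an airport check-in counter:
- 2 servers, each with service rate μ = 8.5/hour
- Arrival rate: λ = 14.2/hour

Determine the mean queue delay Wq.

Traffic intensity: ρ = λ/(cμ) = 14.2/(2×8.5) = 0.8353
Since ρ = 0.8353 < 1, system is stable.
Offered load a = λ/μ = cρ = 14.2/8.5 = 1.6706
P₀ = [ Σₙ₌₀^1 aⁿ/n! + a^2/(2!(1-ρ)) ]⁻¹
Σ = a^0/0! + a^1/1! = 1.0000 + 1.6706 = 2.6706
a^2/(2!(1-ρ)) = 2.79087/(2 × 0.164706) = 8.4723
P₀ = 1/(2.6706 + 8.4723) = 0.08974
Lq = P₀·a^2·ρ / (2!(1-ρ)²) = 0.089744 × 2.7909 × 0.83529 / (2 × 0.027128) = 3.8560
Wq = Lq/λ = 3.8560/14.2 = 0.2715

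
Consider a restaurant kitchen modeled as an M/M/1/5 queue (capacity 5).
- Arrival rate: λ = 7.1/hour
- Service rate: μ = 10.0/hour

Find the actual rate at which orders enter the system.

ρ = λ/μ = 7.1/10.0 = 0.7100
P₀ = (1-ρ)/(1-ρ^(K+1)) = (1-0.7100)/(1-0.7100^6) = 0.2900/0.8719 = 0.3326
P_K = P₀×ρ^K = 0.33261 × 0.7100^5 = 0.33261 × 0.18042 = 0.06001
λ_eff = λ(1-P_K) = 7.1 × (1 - 0.06001) = 7.1 × 0.93999 = 6.6739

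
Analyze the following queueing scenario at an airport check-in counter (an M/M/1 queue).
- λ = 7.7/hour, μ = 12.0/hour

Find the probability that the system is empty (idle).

ρ = λ/μ = 7.7/12.0 = 0.6417
P(0) = 1 - ρ = 1 - 0.6417 = 0.3583
The server is idle 35.83% of the time.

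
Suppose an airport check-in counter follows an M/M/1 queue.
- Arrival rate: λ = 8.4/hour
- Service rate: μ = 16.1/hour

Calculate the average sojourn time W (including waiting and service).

First, compute utilization: ρ = λ/μ = 8.4/16.1 = 0.5217
For M/M/1: W = 1/(μ-λ)
W = 1/(16.1-8.4) = 1/7.70
W = 0.1299 hours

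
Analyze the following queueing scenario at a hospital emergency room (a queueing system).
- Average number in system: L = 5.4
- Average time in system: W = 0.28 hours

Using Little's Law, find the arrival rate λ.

Little's Law: L = λW, so λ = L/W
λ = 5.4/0.28 = 19.2857 patients/hour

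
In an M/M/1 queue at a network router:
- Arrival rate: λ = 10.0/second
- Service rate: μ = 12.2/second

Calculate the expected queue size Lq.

ρ = λ/μ = 10.0/12.2 = 0.8197
For M/M/1: Lq = λ²/(μ(μ-λ))
Lq = 100.00/(12.2 × 2.20)
Lq = 3.7258 packets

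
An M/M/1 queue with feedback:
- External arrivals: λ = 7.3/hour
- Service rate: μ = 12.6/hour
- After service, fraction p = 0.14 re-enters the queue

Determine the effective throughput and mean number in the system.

Effective arrival rate: λ_eff = λ/(1-p) = 7.3/(1-0.14) = 7.3/0.86 = 8.4884
ρ = λ_eff/μ = 8.4884/12.6 = 0.67368
L = ρ/(1-ρ) = 0.67368/(1-0.67368) = 2.0645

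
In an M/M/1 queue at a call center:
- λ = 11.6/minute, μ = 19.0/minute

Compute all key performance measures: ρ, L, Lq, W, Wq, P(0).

Step 1: ρ = λ/μ = 11.6/19.0 = 0.6105
Step 2: L = λ/(μ-λ) = 11.6/7.40 = 1.5676
Step 3: Lq = λ²/(μ(μ-λ)) = 134.56/(19.0×7.40) = 0.9570
Step 4: W = 1/(μ-λ) = 1/7.40 = 0.13514
Step 5: Wq = λ/(μ(μ-λ)) = 11.6/(19.0×7.40) = 0.08250
Step 6: P(0) = 1-ρ = 0.3895
Verify: L = λW = 11.6×0.13514 = 1.5676 ✔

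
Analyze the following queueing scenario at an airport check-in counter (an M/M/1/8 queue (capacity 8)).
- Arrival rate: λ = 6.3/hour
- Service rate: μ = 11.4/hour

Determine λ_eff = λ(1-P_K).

ρ = λ/μ = 6.3/11.4 = 0.55263
P₀ = (1-ρ)/(1-ρ^(K+1)) = (1-0.55263)/(1-0.55263^9) = 0.44737/0.99519 = 0.4495
P_K = P₀×ρ^K = 0.44953 × 0.55263^8 = 0.44953 × 0.0086991 = 0.003911
λ_eff = λ(1-P_K) = 6.3 × (1 - 0.003911) = 6.3 × 0.9961 = 6.2754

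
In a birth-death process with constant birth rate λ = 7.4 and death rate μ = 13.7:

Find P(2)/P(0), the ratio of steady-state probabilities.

For constant rates: P(n)/P(0) = (λ/μ)^n
P(2)/P(0) = (7.4/13.7)^2 = 0.54015^2 = 0.2918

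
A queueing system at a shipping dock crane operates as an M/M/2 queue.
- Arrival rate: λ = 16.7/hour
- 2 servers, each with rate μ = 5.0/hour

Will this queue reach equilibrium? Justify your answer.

Stability requires ρ = λ/(cμ) < 1
ρ = 16.7/(2 × 5.0) = 16.7/10.00 = 1.6700
Since 1.6700 ≥ 1, the system is UNSTABLE.
Need c > λ/μ = 16.7/5.0 = 3.34.
Minimum servers needed: c = 4.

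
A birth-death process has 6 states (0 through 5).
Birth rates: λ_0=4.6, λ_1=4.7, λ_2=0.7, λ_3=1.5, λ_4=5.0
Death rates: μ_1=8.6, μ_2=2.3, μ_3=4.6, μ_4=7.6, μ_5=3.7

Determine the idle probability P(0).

Ratios P(n)/P(0) = (λ₀···λₙ₋₁)/(μ₁···μₙ):
P(1)/P(0) = (4.6)/(8.6) = 0.5349
P(2)/P(0) = (4.6×4.7)/(8.6×2.3) = 1.0930
P(3)/P(0) = (4.6×4.7×0.7)/(8.6×2.3×4.6) = 0.1663
P(4)/P(0) = (4.6×4.7×0.7×1.5)/(8.6×2.3×4.6×7.6) = 0.03283
P(5)/P(0) = (4.6×4.7×0.7×1.5×5.0)/(8.6×2.3×4.6×7.6×3.7) = 0.04436

Normalization: ∑ P(n) = 1
P(0) × (1.0000 + 0.5349 + 1.0930 + 0.1663 + 0.03283 + 0.04436) = 1
P(0) × 2.8714 = 1
P(0) = 1/2.8714 = 0.3483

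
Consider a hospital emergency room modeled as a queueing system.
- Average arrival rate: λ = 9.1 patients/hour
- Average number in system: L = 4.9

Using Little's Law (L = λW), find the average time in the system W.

Little's Law: L = λW, so W = L/λ
W = 4.9/9.1 = 0.5385 hours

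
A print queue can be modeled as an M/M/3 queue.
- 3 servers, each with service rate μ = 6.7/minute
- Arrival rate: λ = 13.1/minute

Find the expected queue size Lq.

Traffic intensity: ρ = λ/(cμ) = 13.1/(3×6.7) = 0.6517
Since ρ = 0.6517 < 1, system is stable.
Offered load a = λ/μ = cρ = 13.1/6.7 = 1.9552
P₀ = [ Σₙ₌₀^2 aⁿ/n! + a^3/(3!(1-ρ)) ]⁻¹
Σ = a^0/0! + a^1/1! + a^2/2! = 1.0000 + 1.9552 + 1.9115 = 4.8667
a^3/(3!(1-ρ)) = 7.4746/(6 × 0.34826) = 3.5771
P₀ = 1/(4.8667 + 3.5771) = 0.1184
Lq = P₀·a^3·ρ / (3!(1-ρ)²) = 0.11843 × 7.4746 × 0.65174 / (6 × 0.12128) = 0.7928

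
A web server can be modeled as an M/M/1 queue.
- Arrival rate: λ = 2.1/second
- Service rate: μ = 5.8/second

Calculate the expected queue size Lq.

ρ = λ/μ = 2.1/5.8 = 0.3621
For M/M/1: Lq = λ²/(μ(μ-λ))
Lq = 4.41/(5.8 × 3.70)
Lq = 0.2055 requests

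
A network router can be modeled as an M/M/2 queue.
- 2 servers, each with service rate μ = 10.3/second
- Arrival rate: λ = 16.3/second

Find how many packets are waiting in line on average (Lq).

Traffic intensity: ρ = λ/(cμ) = 16.3/(2×10.3) = 0.7913
Since ρ = 0.7913 < 1, system is stable.
Offered load a = λ/μ = cρ = 16.3/10.3 = 1.5825
P₀ = [ Σₙ₌₀^1 aⁿ/n! + a^2/(2!(1-ρ)) ]⁻¹
Σ = a^0/0! + a^1/1! = 1.0000 + 1.5825 = 2.5825
a^2/(2!(1-ρ)) = 2.5044/(2 × 0.20874) = 5.9989
P₀ = 1/(2.5825 + 5.9989) = 0.1165
Lq = P₀·a^2·ρ / (2!(1-ρ)²) = 0.11653 × 2.5044 × 0.79126 / (2 × 0.043571) = 2.6499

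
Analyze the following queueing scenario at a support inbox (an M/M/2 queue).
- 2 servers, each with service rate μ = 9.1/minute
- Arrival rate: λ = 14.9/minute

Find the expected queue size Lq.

Traffic intensity: ρ = λ/(cμ) = 14.9/(2×9.1) = 0.8187
Since ρ = 0.8187 < 1, system is stable.
Offered load a = λ/μ = cρ = 14.9/9.1 = 1.6374
P₀ = [ Σₙ₌₀^1 aⁿ/n! + a^2/(2!(1-ρ)) ]⁻¹
Σ = a^0/0! + a^1/1! = 1.0000 + 1.6374 = 2.6374
a^2/(2!(1-ρ)) = 2.68096/(2 × 0.181319) = 7.3929
P₀ = 1/(2.6374 + 7.3929) = 0.09970
Lq = P₀·a^2·ρ / (2!(1-ρ)²) = 0.0996979 × 2.68096 × 0.818681 / (2 × 0.0328765) = 3.3279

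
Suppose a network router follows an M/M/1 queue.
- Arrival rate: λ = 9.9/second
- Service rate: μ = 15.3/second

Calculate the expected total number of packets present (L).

ρ = λ/μ = 9.9/15.3 = 0.6471
For M/M/1: L = λ/(μ-λ)
L = 9.9/(15.3-9.9) = 9.9/5.40
L = 1.8333 packets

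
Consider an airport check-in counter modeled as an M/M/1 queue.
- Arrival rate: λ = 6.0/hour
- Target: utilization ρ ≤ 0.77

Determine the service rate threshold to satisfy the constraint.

ρ = λ/μ, so μ = λ/ρ
μ ≥ 6.0/0.77 = 7.7922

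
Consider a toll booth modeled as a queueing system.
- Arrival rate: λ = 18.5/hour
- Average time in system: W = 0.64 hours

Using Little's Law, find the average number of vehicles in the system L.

Little's Law: L = λW
L = 18.5 × 0.64 = 11.8400 vehicles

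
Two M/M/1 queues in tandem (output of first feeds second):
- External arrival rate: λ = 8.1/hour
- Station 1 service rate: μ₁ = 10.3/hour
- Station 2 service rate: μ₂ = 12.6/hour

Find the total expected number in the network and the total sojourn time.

By Jackson's theorem, each station behaves as independent M/M/1.
Station 1: ρ₁ = 8.1/10.3 = 0.7864, L₁ = ρ₁/(1-ρ₁) = λ/(μ₁-λ) = 8.1/2.20 = 3.6818
Station 2: ρ₂ = 8.1/12.6 = 0.6429, L₂ = ρ₂/(1-ρ₂) = λ/(μ₂-λ) = 8.1/4.50 = 1.8000
Total: L = L₁ + L₂ = 3.6818 + 1.8000 = 5.4818
W = L/λ = 5.4818/8.1 = 0.6768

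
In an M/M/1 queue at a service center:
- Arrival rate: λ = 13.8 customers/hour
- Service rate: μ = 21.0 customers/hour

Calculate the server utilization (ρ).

Server utilization: ρ = λ/μ
ρ = 13.8/21.0 = 0.6571
The server is busy 65.71% of the time.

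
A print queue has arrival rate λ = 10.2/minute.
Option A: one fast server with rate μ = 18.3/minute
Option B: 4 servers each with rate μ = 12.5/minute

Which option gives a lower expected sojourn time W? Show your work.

Option A: single server μ = 18.3 (M/M/1)
  ρ_A = 10.2/18.3 = 0.5574
  W_A = 1/(μ-λ) = 1/(18.3-10.2) = 1/8.10 = 0.1235

Option B: 4 servers μ = 12.5 (M/M/4)
  ρ_B = λ/(cμ) = 10.2/(4×12.5) = 0.2040
  Offered load a = λ/μ = cρ = 10.2/12.5 = 0.8160
  P₀ = [ Σₙ₌₀^3 aⁿ/n! + a^4/(4!(1-ρ)) ]⁻¹
  Σ = a^0/0! + a^1/1! + a^2/2! + a^3/3! = 1.0000 + 0.8160 + 0.3329 + 0.09056 = 2.2395
  a^4/(4!(1-ρ)) = 0.4434/(24 × 0.7960) = 0.02321
  P₀ = 1/(2.23948 + 0.0232079) = 0.4420
  Lq = P₀·a^4·ρ / (4!(1-ρ)²) = 0.4420 × 0.4434 × 0.2040 / (24 × 0.6336) = 0.002629
  Wq_B = Lq/λ = 0.002629/10.2 = 0.0002577
  W_B = Wq_B + 1/μ = 0.0002577 + 0.08000 = 0.08026

Since W_B = 0.08026 < W_A = 0.1235, Option B (multiple servers) has the shorter time in system.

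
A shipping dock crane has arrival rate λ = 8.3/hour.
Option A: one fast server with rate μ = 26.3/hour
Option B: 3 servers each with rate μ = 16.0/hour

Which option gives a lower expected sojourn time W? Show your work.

Option A: single server μ = 26.3 (M/M/1)
  ρ_A = 8.3/26.3 = 0.3156
  W_A = 1/(μ-λ) = 1/(26.3-8.3) = 1/18.00 = 0.05556

Option B: 3 servers μ = 16.0 (M/M/3)
  ρ_B = λ/(cμ) = 8.3/(3×16.0) = 0.1729
  Offered load a = λ/μ = cρ = 8.3/16.0 = 0.5188
  P₀ = [ Σₙ₌₀^2 aⁿ/n! + a^3/(3!(1-ρ)) ]⁻¹
  Σ = a^0/0! + a^1/1! + a^2/2! = 1.0000 + 0.51875 + 0.13455 = 1.6533
  a^3/(3!(1-ρ)) = 0.1396/(6 × 0.8271) = 0.02813
  P₀ = 1/(1.6533 + 0.02813) = 0.5947
  Lq = P₀·a^3·ρ / (3!(1-ρ)²) = 0.59473 × 0.13960 × 0.17292 / (6 × 0.68407) = 0.003498
  Wq_B = Lq/λ = 0.003498/8.3 = 0.0004214
  W_B = Wq_B + 1/μ = 0.0004214 + 0.06250 = 0.06292

Since W_A = 0.05556 < W_B = 0.06292, Option A (single fast server) has the shorter time in system.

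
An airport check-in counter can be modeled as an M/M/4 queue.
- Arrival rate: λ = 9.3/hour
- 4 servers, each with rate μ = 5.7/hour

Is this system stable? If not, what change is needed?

Stability requires ρ = λ/(cμ) < 1
ρ = 9.3/(4 × 5.7) = 9.3/22.80 = 0.4079
Since 0.4079 < 1, the system is STABLE.
The servers are busy 40.79% of the time.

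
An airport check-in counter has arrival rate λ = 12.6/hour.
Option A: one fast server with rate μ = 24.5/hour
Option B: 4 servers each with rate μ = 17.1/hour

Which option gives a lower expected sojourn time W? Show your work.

Option A: single server μ = 24.5 (M/M/1)
  ρ_A = 12.6/24.5 = 0.5143
  W_A = 1/(μ-λ) = 1/(24.5-12.6) = 1/11.90 = 0.08403

Option B: 4 servers μ = 17.1 (M/M/4)
  ρ_B = λ/(cμ) = 12.6/(4×17.1) = 0.1842
  Offered load a = λ/μ = cρ = 12.6/17.1 = 0.7368
  P₀ = [ Σₙ₌₀^3 aⁿ/n! + a^4/(4!(1-ρ)) ]⁻¹
  Σ = a^0/0! + a^1/1! + a^2/2! + a^3/3! = 1.0000 + 0.7368 + 0.2715 + 0.06668 = 2.0750
  a^4/(4!(1-ρ)) = 0.2948/(24 × 0.8158) = 0.01506
  P₀ = 1/(2.0750 + 0.01506) = 0.4785
  Lq = P₀·a^4·ρ / (4!(1-ρ)²) = 0.4785 × 0.2948 × 0.1842 / (24 × 0.6655) = 0.001627
  Wq_B = Lq/λ = 0.001627/12.6 = 0.0001291
  W_B = Wq_B + 1/μ = 0.0001291 + 0.05848 = 0.05861

Since W_B = 0.05861 < W_A = 0.08403, Option B (multiple servers) has the shorter time in system.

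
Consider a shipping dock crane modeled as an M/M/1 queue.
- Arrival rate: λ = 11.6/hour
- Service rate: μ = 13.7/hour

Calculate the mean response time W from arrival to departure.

First, compute utilization: ρ = λ/μ = 11.6/13.7 = 0.8467
For M/M/1: W = 1/(μ-λ)
W = 1/(13.7-11.6) = 1/2.10
W = 0.4762 hours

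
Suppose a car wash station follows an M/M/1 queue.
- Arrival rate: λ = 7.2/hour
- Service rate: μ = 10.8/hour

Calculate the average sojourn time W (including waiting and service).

First, compute utilization: ρ = λ/μ = 7.2/10.8 = 0.6667
For M/M/1: W = 1/(μ-λ)
W = 1/(10.8-7.2) = 1/3.60
W = 0.2778 hours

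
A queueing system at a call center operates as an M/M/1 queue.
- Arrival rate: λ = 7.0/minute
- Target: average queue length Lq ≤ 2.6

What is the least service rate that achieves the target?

For M/M/1: Lq = λ²/(μ(μ-λ))
Need Lq ≤ 2.6, i.e. μ(μ-λ) ≥ λ²/2.6
μ² - 7.0μ - 49.00/2.6 ≥ 0  →  μ² - 7.0μ - 18.84615 ≥ 0
Quadratic formula (positive root): μ = [λ + √(λ² + 4×18.84615)]/2
Discriminant: 49.00 + 4×18.84615 = 124.3846, √124.3846 = 11.1528
μ ≥ (7.0 + 11.1528)/2 = 9.0764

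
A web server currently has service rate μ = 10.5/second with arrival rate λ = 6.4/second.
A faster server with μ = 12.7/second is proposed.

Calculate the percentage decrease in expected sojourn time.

System 1: ρ₁ = 6.4/10.5 = 0.6095, W₁ = 1/(10.5-6.4) = 0.24390
System 2: ρ₂ = 6.4/12.7 = 0.5039, W₂ = 1/(12.7-6.4) = 0.15873
Improvement: (W₁-W₂)/W₁ = (0.24390-0.15873)/0.24390 = 34.92%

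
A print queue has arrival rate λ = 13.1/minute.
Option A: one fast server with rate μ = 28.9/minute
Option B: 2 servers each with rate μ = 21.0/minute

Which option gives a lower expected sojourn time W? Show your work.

Option A: single server μ = 28.9 (M/M/1)
  ρ_A = 13.1/28.9 = 0.4533
  W_A = 1/(μ-λ) = 1/(28.9-13.1) = 1/15.80 = 0.06329

Option B: 2 servers μ = 21.0 (M/M/2)
  ρ_B = λ/(cμ) = 13.1/(2×21.0) = 0.3119
  Offered load a = λ/μ = cρ = 13.1/21.0 = 0.6238
  P₀ = [ Σₙ₌₀^1 aⁿ/n! + a^2/(2!(1-ρ)) ]⁻¹
  Σ = a^0/0! + a^1/1! = 1.0000 + 0.6238 = 1.6238
  a^2/(2!(1-ρ)) = 0.38914/(2 × 0.68810) = 0.2828
  P₀ = 1/(1.6238 + 0.2828) = 0.5245
  Lq = P₀·a^2·ρ / (2!(1-ρ)²) = 0.52450 × 0.38914 × 0.31190 / (2 × 0.47348) = 0.06723
  Wq_B = Lq/λ = 0.06723/13.1 = 0.005132
  W_B = Wq_B + 1/μ = 0.005132 + 0.04762 = 0.05275

Since W_B = 0.05275 < W_A = 0.06329, Option B (multiple servers) has the shorter time in system.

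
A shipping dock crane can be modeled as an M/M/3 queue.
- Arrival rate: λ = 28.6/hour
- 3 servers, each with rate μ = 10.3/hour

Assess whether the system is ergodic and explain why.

Stability requires ρ = λ/(cμ) < 1
ρ = 28.6/(3 × 10.3) = 28.6/30.90 = 0.9256
Since 0.9256 < 1, the system is STABLE.
The servers are busy 92.56% of the time.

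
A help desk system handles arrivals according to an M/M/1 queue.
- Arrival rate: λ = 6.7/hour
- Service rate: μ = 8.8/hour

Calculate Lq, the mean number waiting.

ρ = λ/μ = 6.7/8.8 = 0.7614
For M/M/1: Lq = λ²/(μ(μ-λ))
Lq = 44.89/(8.8 × 2.10)
Lq = 2.4291 tickets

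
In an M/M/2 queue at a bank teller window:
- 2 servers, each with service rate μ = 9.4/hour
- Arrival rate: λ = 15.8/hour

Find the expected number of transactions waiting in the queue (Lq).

Traffic intensity: ρ = λ/(cμ) = 15.8/(2×9.4) = 0.8404
Since ρ = 0.8404 < 1, system is stable.
Offered load a = λ/μ = cρ = 15.8/9.4 = 1.6809
P₀ = [ Σₙ₌₀^1 aⁿ/n! + a^2/(2!(1-ρ)) ]⁻¹
Σ = a^0/0! + a^1/1! = 1.0000 + 1.6809 = 2.6809
a^2/(2!(1-ρ)) = 2.82526/(2 × 0.159574) = 8.8525
P₀ = 1/(2.68085 + 8.85248) = 0.08671
Lq = P₀·a^2·ρ / (2!(1-ρ)²) = 0.086705 × 2.8253 × 0.84043 / (2 × 0.025464) = 4.0425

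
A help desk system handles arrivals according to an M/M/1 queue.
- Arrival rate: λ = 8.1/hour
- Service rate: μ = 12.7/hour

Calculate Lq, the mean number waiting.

ρ = λ/μ = 8.1/12.7 = 0.6378
For M/M/1: Lq = λ²/(μ(μ-λ))
Lq = 65.61/(12.7 × 4.60)
Lq = 1.1231 tickets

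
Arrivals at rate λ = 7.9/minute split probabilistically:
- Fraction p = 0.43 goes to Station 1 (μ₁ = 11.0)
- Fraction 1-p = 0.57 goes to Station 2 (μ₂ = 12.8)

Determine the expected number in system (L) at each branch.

Effective rates: λ₁ = 7.9×0.43 = 3.397, λ₂ = 7.9×0.57 = 4.503
Station 1: ρ₁ = 3.397/11.0 = 0.3088, L₁ = ρ₁/(1-ρ₁) = 0.3088/(1-0.3088) = 0.4468
Station 2: ρ₂ = 4.503/12.8 = 0.3518, L₂ = ρ₂/(1-ρ₂) = 0.3518/(1-0.3518) = 0.5427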